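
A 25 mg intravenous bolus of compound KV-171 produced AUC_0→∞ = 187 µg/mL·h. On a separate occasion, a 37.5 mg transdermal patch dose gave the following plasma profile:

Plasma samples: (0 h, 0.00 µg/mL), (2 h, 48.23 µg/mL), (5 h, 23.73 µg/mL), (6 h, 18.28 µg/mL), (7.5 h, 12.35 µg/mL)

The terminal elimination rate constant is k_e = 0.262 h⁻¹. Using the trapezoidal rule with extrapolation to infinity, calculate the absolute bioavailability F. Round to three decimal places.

Trapezoidal AUC_0→7.5 (transdermal patch):
  [0→2]: (0.00+48.23)/2 × 2 = 48.23
  [2→5]: (48.23+23.73)/2 × 3 = 107.94
  [5→6]: (23.73+18.28)/2 × 1 = 21.005
  [6→7.5]: (18.28+12.35)/2 × 1.5 = 22.9725
  Sum = 200.1475 µg/mL·h
Tail: C_last/k_e = 12.35/0.262 = 47.137
AUC_0→∞ (transdermal patch) = 200.1475 + 47.137 = 247.2845 µg/mL·h
F = (AUC_ev/D_ev)/(AUC_iv/D_iv) = (247.2845/37.5)/(187/25) = 6.59425/7.48 = 0.8816

F = 0.882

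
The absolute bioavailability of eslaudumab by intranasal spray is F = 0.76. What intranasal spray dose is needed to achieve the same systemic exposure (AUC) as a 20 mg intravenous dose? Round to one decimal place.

D_intranasal = 26.3 mg

For equal systemic exposure: F × D_ev = D_iv
D_ev = D_iv / F = 20 / 0.76 = 26.3158 mg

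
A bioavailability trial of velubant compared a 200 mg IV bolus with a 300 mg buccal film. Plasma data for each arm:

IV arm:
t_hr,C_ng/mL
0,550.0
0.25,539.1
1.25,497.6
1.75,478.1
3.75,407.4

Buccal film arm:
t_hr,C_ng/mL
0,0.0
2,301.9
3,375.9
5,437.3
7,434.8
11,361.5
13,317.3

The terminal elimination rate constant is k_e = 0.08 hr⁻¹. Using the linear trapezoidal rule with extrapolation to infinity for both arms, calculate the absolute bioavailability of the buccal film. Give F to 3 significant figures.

F = 0.830

Trapezoidal AUC_0→3.75 (IV):
  [0→0.25]: (550.0+539.1)/2 × 0.25 = 136.1375
  [0.25→1.25]: (539.1+497.6)/2 × 1 = 518.35
  [1.25→1.75]: (497.6+478.1)/2 × 0.5 = 243.925
  [1.75→3.75]: (478.1+407.4)/2 × 2 = 885.5
  Sum = 1783.9125 ng/mL·hr
IV tail: 407.4/0.08 = 5092.500; AUC_iv,0→∞ = 1783.9125 + 5092.500 = 6876.4125 ng/mL·hr
Trapezoidal AUC_0→13 (buccal film):
  [0→2]: (0.0+301.9)/2 × 2 = 301.9
  [2→3]: (301.9+375.9)/2 × 1 = 338.9
  [3→5]: (375.9+437.3)/2 × 2 = 813.2
  [5→7]: (437.3+434.8)/2 × 2 = 872.1
  [7→11]: (434.8+361.5)/2 × 4 = 1592.6
  [11→13]: (361.5+317.3)/2 × 2 = 678.8
  Sum = 4597.5 ng/mL·hr
buccal film tail: 317.3/0.08 = 3966.250; AUC_ev,0→∞ = 4597.5 + 3966.250 = 8563.75 ng/mL·hr
F = (AUC_ev/D_ev)/(AUC_iv/D_iv) = (8563.75/300)/(6876.4125/200) = 28.5458/34.3821 = 0.8303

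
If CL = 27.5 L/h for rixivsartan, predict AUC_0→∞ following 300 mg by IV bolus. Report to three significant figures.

AUC_0→∞ = Dose_iv / CL
        = 300 / 27.5 = 10.9091 mg/L·h

AUC = 10.9 mg/L·h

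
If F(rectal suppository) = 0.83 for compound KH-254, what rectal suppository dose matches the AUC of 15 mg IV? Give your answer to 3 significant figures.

For equal systemic exposure: F × D_ev = D_iv
D_ev = D_iv / F = 15 / 0.83 = 18.0723 mg

D_rectal = 18.1 mg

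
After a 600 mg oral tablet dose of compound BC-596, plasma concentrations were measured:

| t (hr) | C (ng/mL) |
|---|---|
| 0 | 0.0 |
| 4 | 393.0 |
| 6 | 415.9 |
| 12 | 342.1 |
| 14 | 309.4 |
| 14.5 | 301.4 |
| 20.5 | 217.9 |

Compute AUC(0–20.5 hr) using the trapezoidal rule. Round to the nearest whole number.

AUC = 6231 ng/mL·hr

Trapezoidal AUC_0→20.5:
  [0→4]: (0.0+393.0)/2 × 4 = 786.0
  [4→6]: (393.0+415.9)/2 × 2 = 808.9
  [6→12]: (415.9+342.1)/2 × 6 = 2274.0
  [12→14]: (342.1+309.4)/2 × 2 = 651.5
  [14→14.5]: (309.4+301.4)/2 × 0.5 = 152.7
  [14.5→20.5]: (301.4+217.9)/2 × 6 = 1557.9
  Sum = 6231.0 ng/mL·hr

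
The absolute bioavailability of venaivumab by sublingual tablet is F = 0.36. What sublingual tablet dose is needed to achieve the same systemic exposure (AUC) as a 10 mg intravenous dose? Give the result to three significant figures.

D_sublingual = 27.8 mg

For equal systemic exposure: F × D_ev = D_iv
D_ev = D_iv / F = 10 / 0.36 = 27.7778 mg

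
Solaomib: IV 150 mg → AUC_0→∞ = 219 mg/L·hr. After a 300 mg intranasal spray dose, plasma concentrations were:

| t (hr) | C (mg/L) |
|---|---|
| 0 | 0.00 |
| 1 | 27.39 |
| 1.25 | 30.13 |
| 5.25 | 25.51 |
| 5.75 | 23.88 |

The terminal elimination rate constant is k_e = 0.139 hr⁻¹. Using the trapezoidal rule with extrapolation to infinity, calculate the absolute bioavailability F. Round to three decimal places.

Trapezoidal AUC_0→5.75 (intranasal spray):
  [0→1]: (0.00+27.39)/2 × 1 = 13.695
  [1→1.25]: (27.39+30.13)/2 × 0.25 = 7.19
  [1.25→5.25]: (30.13+25.51)/2 × 4 = 111.28
  [5.25→5.75]: (25.51+23.88)/2 × 0.5 = 12.3475
  Sum = 144.5125 mg/L·hr
Tail: C_last/k_e = 23.88/0.139 = 171.799
AUC_0→∞ (intranasal spray) = 144.5125 + 171.799 = 316.3115 mg/L·hr
F = (AUC_ev/D_ev)/(AUC_iv/D_iv) = (316.3115/300)/(219/150) = 1.05437/1.46 = 0.7222

F = 0.722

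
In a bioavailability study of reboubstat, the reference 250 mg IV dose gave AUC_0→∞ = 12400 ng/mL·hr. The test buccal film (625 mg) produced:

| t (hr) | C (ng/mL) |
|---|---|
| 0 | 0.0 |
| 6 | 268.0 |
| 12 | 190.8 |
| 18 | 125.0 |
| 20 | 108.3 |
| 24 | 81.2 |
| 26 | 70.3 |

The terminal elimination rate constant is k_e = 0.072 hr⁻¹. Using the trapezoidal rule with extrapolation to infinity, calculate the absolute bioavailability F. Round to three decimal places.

Trapezoidal AUC_0→26 (buccal film):
  [0→6]: (0.0+268.0)/2 × 6 = 804.0
  [6→12]: (268.0+190.8)/2 × 6 = 1376.4
  [12→18]: (190.8+125.0)/2 × 6 = 947.4
  [18→20]: (125.0+108.3)/2 × 2 = 233.3
  [20→24]: (108.3+81.2)/2 × 4 = 379.0
  [24→26]: (81.2+70.3)/2 × 2 = 151.5
  Sum = 3891.6 ng/mL·hr
Tail: C_last/k_e = 70.3/0.072 = 976.389
AUC_0→∞ (buccal film) = 3891.6 + 976.389 = 4867.989 ng/mL·hr
F = (AUC_ev/D_ev)/(AUC_iv/D_iv) = (4867.989/625)/(12400/250) = 7.7887824/49.6 = 0.1570

F = 0.157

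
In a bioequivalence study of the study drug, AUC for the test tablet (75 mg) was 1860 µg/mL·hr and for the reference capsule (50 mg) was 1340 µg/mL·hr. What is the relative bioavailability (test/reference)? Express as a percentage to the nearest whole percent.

F_rel = (AUC_test/D_test) / (AUC_ref/D_ref)
      = (1860/75) / (1340/50)
      = 24.8 / 26.8 = 0.9254 = 92.54%

F_rel = 93%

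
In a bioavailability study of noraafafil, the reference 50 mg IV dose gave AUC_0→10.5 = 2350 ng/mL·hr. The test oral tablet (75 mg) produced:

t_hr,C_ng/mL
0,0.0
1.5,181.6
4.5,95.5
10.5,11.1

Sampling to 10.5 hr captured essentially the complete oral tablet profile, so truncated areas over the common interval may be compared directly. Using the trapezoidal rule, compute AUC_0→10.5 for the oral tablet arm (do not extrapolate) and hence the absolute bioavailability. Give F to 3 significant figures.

Trapezoidal AUC_0→10.5 (oral tablet):
  [0→1.5]: (0.0+181.6)/2 × 1.5 = 136.2
  [1.5→4.5]: (181.6+95.5)/2 × 3 = 415.65
  [4.5→10.5]: (95.5+11.1)/2 × 6 = 319.8
  Sum = 871.65 ng/mL·hr
F = (AUC_ev/D_ev)/(AUC_iv/D_iv) = (871.65/75)/(2350/50) = 11.622/47 = 0.2473

F = 0.247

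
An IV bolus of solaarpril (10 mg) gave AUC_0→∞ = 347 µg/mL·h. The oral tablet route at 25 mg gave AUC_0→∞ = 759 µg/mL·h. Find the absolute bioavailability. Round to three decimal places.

F = 0.875

F = (AUC_ev / D_ev) / (AUC_iv / D_iv)
  = (759/25) / (347/10)
  = 30.36 / 34.7 = 0.8749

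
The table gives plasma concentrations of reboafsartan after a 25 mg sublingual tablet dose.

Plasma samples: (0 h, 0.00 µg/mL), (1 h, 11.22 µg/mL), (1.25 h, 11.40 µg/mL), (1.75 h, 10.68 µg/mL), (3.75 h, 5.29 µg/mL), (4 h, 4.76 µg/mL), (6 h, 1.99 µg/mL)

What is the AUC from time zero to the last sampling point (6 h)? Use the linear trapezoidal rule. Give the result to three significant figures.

AUC = 37.9 µg/mL·h

Trapezoidal AUC_0→6:
  [0→1]: (0.00+11.22)/2 × 1 = 5.61
  [1→1.25]: (11.22+11.40)/2 × 0.25 = 2.8275
  [1.25→1.75]: (11.40+10.68)/2 × 0.5 = 5.52
  [1.75→3.75]: (10.68+5.29)/2 × 2 = 15.97
  [3.75→4]: (5.29+4.76)/2 × 0.25 = 1.25625
  [4→6]: (4.76+1.99)/2 × 2 = 6.75
  Sum = 37.93375 µg/mL·h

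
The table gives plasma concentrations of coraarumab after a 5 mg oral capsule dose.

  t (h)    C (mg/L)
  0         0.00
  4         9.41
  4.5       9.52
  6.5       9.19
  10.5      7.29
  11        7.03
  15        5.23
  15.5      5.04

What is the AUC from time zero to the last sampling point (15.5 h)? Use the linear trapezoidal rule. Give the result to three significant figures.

Trapezoidal AUC_0→15.5:
  [0→4]: (0.00+9.41)/2 × 4 = 18.82
  [4→4.5]: (9.41+9.52)/2 × 0.5 = 4.7325
  [4.5→6.5]: (9.52+9.19)/2 × 2 = 18.71
  [6.5→10.5]: (9.19+7.29)/2 × 4 = 32.96
  [10.5→11]: (7.29+7.03)/2 × 0.5 = 3.58
  [11→15]: (7.03+5.23)/2 × 4 = 24.52
  [15→15.5]: (5.23+5.04)/2 × 0.5 = 2.5675
  Sum = 105.89 mg/L·h

AUC = 106 mg/L·h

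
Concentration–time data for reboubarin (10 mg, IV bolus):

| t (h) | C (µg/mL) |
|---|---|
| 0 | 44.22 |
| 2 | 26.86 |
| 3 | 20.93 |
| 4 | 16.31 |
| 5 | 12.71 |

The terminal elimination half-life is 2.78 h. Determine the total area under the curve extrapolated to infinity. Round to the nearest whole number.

AUC = 179 µg/mL·h

Trapezoidal AUC_0→5:
  [0→2]: (44.22+26.86)/2 × 2 = 71.08
  [2→3]: (26.86+20.93)/2 × 1 = 23.895
  [3→4]: (20.93+16.31)/2 × 1 = 18.62
  [4→5]: (16.31+12.71)/2 × 1 = 14.51
  Sum = 128.105 µg/mL·h
k_e = ln2 / t½ = 0.693147 / 2.78 = 0.2493 h^-1
Extrapolated tail: C_last / k_e = 12.71 / 0.2493 = 50.983
AUC_0→∞ = 128.105 + 50.983 = 179.088 µg/mL·h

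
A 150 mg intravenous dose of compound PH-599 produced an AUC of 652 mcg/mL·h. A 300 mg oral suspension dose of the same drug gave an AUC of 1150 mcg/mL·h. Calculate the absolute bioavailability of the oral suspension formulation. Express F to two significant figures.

F = 0.88

F = (AUC_ev / D_ev) / (AUC_iv / D_iv)
  = (1150/300) / (652/150)
  = 3.83333 / 4.34667 = 0.8819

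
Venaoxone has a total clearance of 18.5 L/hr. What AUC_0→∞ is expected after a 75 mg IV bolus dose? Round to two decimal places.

AUC = 4.05 mg/L·hr

AUC_0→∞ = Dose_iv / CL
        = 75 / 18.5 = 4.05405 mg/L·hr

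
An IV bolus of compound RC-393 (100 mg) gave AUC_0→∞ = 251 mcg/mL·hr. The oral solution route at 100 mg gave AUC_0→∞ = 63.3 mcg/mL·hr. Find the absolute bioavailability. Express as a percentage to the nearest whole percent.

F = (AUC_ev / D_ev) / (AUC_iv / D_iv)
  = (63.3/100) / (251/100)
  = 0.633 / 2.51 = 0.2522
  = 25.22%

F = 25%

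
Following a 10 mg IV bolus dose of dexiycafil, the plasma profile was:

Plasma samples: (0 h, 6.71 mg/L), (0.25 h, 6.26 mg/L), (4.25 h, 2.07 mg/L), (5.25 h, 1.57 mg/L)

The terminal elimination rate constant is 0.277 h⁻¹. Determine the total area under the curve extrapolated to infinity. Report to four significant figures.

AUC = 25.77 mg/L·h

Trapezoidal AUC_0→5.25:
  [0→0.25]: (6.71+6.26)/2 × 0.25 = 1.62125
  [0.25→4.25]: (6.26+2.07)/2 × 4 = 16.66
  [4.25→5.25]: (2.07+1.57)/2 × 1 = 1.82
  Sum = 20.10125 mg/L·h
Extrapolated tail: C_last / k_e = 1.57 / 0.277 = 5.668
AUC_0→∞ = 20.10125 + 5.668 = 25.76925 mg/L·h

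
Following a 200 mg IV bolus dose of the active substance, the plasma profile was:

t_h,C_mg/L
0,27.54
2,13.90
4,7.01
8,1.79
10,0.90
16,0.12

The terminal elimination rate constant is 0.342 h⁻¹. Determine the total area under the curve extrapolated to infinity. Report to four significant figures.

Trapezoidal AUC_0→16:
  [0→2]: (27.54+13.90)/2 × 2 = 41.44
  [2→4]: (13.90+7.01)/2 × 2 = 20.91
  [4→8]: (7.01+1.79)/2 × 4 = 17.6
  [8→10]: (1.79+0.90)/2 × 2 = 2.69
  [10→16]: (0.90+0.12)/2 × 6 = 3.06
  Sum = 85.7 mg/L·h
Extrapolated tail: C_last / k_e = 0.12 / 0.342 = 0.351
AUC_0→∞ = 85.7 + 0.351 = 86.051 mg/L·h

AUC = 86.05 mg/L·h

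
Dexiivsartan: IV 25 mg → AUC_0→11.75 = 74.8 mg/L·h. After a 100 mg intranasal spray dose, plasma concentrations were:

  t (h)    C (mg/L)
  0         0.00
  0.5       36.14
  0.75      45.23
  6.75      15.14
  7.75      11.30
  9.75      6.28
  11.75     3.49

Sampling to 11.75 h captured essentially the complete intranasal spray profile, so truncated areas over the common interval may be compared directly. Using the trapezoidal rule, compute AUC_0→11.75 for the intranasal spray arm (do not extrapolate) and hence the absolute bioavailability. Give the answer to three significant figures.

F = 0.805

Trapezoidal AUC_0→11.75 (intranasal spray):
  [0→0.5]: (0.00+36.14)/2 × 0.5 = 9.035
  [0.5→0.75]: (36.14+45.23)/2 × 0.25 = 10.17125
  [0.75→6.75]: (45.23+15.14)/2 × 6 = 181.11
  [6.75→7.75]: (15.14+11.30)/2 × 1 = 13.22
  [7.75→9.75]: (11.30+6.28)/2 × 2 = 17.58
  [9.75→11.75]: (6.28+3.49)/2 × 2 = 9.77
  Sum = 240.88625 mg/L·h
F = (AUC_ev/D_ev)/(AUC_iv/D_iv) = (240.88625/100)/(74.8/25) = 2.4088625/2.992 = 0.8051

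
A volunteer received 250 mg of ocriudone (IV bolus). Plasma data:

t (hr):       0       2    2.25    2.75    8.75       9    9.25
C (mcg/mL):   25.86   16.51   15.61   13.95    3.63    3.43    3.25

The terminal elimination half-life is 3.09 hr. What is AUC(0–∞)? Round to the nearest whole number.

AUC = 123 mcg/mL·hr

Trapezoidal AUC_0→9.25:
  [0→2]: (25.86+16.51)/2 × 2 = 42.37
  [2→2.25]: (16.51+15.61)/2 × 0.25 = 4.015
  [2.25→2.75]: (15.61+13.95)/2 × 0.5 = 7.39
  [2.75→8.75]: (13.95+3.63)/2 × 6 = 52.74
  [8.75→9]: (3.63+3.43)/2 × 0.25 = 0.8825
  [9→9.25]: (3.43+3.25)/2 × 0.25 = 0.835
  Sum = 108.2325 mcg/mL·hr
k_e = ln2 / t½ = 0.693147 / 3.09 = 0.2243 hr^-1
Extrapolated tail: C_last / k_e = 3.25 / 0.2243 = 14.490
AUC_0→∞ = 108.2325 + 14.490 = 122.7225 mcg/mL·hr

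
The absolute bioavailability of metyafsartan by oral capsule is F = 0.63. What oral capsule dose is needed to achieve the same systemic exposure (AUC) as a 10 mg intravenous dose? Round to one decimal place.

D_oral = 15.9 mg

For equal systemic exposure: F × D_ev = D_iv
D_ev = D_iv / F = 10 / 0.63 = 15.873 mg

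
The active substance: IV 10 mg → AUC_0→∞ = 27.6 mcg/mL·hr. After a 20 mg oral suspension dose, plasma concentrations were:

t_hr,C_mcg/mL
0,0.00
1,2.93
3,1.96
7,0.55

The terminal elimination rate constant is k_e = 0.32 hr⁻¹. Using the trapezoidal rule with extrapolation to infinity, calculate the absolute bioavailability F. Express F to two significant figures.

F = 0.24

Trapezoidal AUC_0→7 (oral suspension):
  [0→1]: (0.00+2.93)/2 × 1 = 1.465
  [1→3]: (2.93+1.96)/2 × 2 = 4.89
  [3→7]: (1.96+0.55)/2 × 4 = 5.02
  Sum = 11.375 mcg/mL·hr
Tail: C_last/k_e = 0.55/0.32 = 1.719
AUC_0→∞ (oral suspension) = 11.375 + 1.719 = 13.094 mcg/mL·hr
F = (AUC_ev/D_ev)/(AUC_iv/D_iv) = (13.094/20)/(27.6/10) = 0.6547/2.76 = 0.2372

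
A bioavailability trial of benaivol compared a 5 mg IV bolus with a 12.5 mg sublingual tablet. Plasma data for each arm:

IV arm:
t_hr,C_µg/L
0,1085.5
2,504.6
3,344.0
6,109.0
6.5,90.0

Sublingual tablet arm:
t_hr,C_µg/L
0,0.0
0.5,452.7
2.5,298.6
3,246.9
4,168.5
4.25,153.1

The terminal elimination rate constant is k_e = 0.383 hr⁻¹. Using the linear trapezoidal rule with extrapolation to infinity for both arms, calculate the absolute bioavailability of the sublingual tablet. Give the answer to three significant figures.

Trapezoidal AUC_0→6.5 (IV):
  [0→2]: (1085.5+504.6)/2 × 2 = 1590.1
  [2→3]: (504.6+344.0)/2 × 1 = 424.3
  [3→6]: (344.0+109.0)/2 × 3 = 679.5
  [6→6.5]: (109.0+90.0)/2 × 0.5 = 49.75
  Sum = 2743.65 µg/L·hr
IV tail: 90.0/0.383 = 234.987; AUC_iv,0→∞ = 2743.65 + 234.987 = 2978.637 µg/L·hr
Trapezoidal AUC_0→4.25 (sublingual tablet):
  [0→0.5]: (0.0+452.7)/2 × 0.5 = 113.175
  [0.5→2.5]: (452.7+298.6)/2 × 2 = 751.3
  [2.5→3]: (298.6+246.9)/2 × 0.5 = 136.375
  [3→4]: (246.9+168.5)/2 × 1 = 207.7
  [4→4.25]: (168.5+153.1)/2 × 0.25 = 40.2
  Sum = 1248.75 µg/L·hr
sublingual tablet tail: 153.1/0.383 = 399.739; AUC_ev,0→∞ = 1248.75 + 399.739 = 1648.489 µg/L·hr
F = (AUC_ev/D_ev)/(AUC_iv/D_iv) = (1648.489/12.5)/(2978.637/5) = 131.87912/595.7274 = 0.2214

F = 0.221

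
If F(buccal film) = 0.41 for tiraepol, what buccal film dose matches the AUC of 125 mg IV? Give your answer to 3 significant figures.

D_buccal = 305 mg

For equal systemic exposure: F × D_ev = D_iv
D_ev = D_iv / F = 125 / 0.41 = 304.878 mg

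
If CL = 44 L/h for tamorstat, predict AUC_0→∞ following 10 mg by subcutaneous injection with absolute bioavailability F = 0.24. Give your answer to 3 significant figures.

AUC = 0.0545 mg/L·h

AUC_0→∞ = F × Dose / CL
        = 0.24 × 10 / 44 = 0.0545455 mg/L·h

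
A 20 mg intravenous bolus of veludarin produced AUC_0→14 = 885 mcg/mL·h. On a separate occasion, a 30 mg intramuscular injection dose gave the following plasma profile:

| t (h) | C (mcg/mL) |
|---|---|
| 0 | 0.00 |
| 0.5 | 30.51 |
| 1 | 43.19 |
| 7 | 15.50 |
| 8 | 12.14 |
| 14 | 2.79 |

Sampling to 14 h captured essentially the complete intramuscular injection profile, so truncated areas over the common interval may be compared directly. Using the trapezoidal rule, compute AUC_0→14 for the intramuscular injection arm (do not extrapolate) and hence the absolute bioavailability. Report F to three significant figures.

Trapezoidal AUC_0→14 (intramuscular injection):
  [0→0.5]: (0.00+30.51)/2 × 0.5 = 7.6275
  [0.5→1]: (30.51+43.19)/2 × 0.5 = 18.425
  [1→7]: (43.19+15.50)/2 × 6 = 176.07
  [7→8]: (15.50+12.14)/2 × 1 = 13.82
  [8→14]: (12.14+2.79)/2 × 6 = 44.79
  Sum = 260.7325 mcg/mL·h
F = (AUC_ev/D_ev)/(AUC_iv/D_iv) = (260.7325/30)/(885/20) = 8.69108/44.25 = 0.1964

F = 0.196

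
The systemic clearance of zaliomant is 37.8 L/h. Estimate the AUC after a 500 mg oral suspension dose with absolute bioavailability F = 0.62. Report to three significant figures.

AUC_0→∞ = F × Dose / CL
        = 0.62 × 500 / 37.8 = 8.20106 mg/L·h

AUC = 8.20 mg/L·h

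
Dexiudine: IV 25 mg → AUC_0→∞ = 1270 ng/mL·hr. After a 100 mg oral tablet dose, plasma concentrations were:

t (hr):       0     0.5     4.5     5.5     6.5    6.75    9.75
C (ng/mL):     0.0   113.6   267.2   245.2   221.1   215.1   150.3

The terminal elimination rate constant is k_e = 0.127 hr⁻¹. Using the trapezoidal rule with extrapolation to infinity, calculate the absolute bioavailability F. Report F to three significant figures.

F = 0.603

Trapezoidal AUC_0→9.75 (oral tablet):
  [0→0.5]: (0.0+113.6)/2 × 0.5 = 28.4
  [0.5→4.5]: (113.6+267.2)/2 × 4 = 761.6
  [4.5→5.5]: (267.2+245.2)/2 × 1 = 256.2
  [5.5→6.5]: (245.2+221.1)/2 × 1 = 233.15
  [6.5→6.75]: (221.1+215.1)/2 × 0.25 = 54.525
  [6.75→9.75]: (215.1+150.3)/2 × 3 = 548.1
  Sum = 1881.975 ng/mL·hr
Tail: C_last/k_e = 150.3/0.127 = 1183.465
AUC_0→∞ (oral tablet) = 1881.975 + 1183.465 = 3065.44 ng/mL·hr
F = (AUC_ev/D_ev)/(AUC_iv/D_iv) = (3065.44/100)/(1270/25) = 30.6544/50.8 = 0.6034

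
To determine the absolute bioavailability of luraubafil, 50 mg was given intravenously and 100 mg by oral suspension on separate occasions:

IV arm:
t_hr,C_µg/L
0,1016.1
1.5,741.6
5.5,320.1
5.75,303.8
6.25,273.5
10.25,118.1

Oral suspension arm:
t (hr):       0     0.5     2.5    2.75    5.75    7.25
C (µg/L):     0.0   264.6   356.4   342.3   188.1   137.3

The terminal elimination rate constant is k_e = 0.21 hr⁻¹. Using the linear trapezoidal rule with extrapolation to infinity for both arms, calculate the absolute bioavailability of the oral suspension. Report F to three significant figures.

F = 0.246

Trapezoidal AUC_0→10.25 (IV):
  [0→1.5]: (1016.1+741.6)/2 × 1.5 = 1318.275
  [1.5→5.5]: (741.6+320.1)/2 × 4 = 2123.4
  [5.5→5.75]: (320.1+303.8)/2 × 0.25 = 77.9875
  [5.75→6.25]: (303.8+273.5)/2 × 0.5 = 144.325
  [6.25→10.25]: (273.5+118.1)/2 × 4 = 783.2
  Sum = 4447.1875 µg/L·hr
IV tail: 118.1/0.21 = 562.381; AUC_iv,0→∞ = 4447.1875 + 562.381 = 5009.5685 µg/L·hr
Trapezoidal AUC_0→7.25 (oral suspension):
  [0→0.5]: (0.0+264.6)/2 × 0.5 = 66.15
  [0.5→2.5]: (264.6+356.4)/2 × 2 = 621.0
  [2.5→2.75]: (356.4+342.3)/2 × 0.25 = 87.3375
  [2.75→5.75]: (342.3+188.1)/2 × 3 = 795.6
  [5.75→7.25]: (188.1+137.3)/2 × 1.5 = 244.05
  Sum = 1814.1375 µg/L·hr
oral suspension tail: 137.3/0.21 = 653.810; AUC_ev,0→∞ = 1814.1375 + 653.810 = 2467.9475 µg/L·hr
F = (AUC_ev/D_ev)/(AUC_iv/D_iv) = (2467.9475/100)/(5009.5685/50) = 24.679475/100.19137 = 0.2463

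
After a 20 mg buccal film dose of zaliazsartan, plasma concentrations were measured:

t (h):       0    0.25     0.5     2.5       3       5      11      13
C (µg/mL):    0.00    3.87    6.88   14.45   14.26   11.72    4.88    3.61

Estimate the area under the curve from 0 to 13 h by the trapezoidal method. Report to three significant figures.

AUC = 115 µg/mL·h

Trapezoidal AUC_0→13:
  [0→0.25]: (0.00+3.87)/2 × 0.25 = 0.48375
  [0.25→0.5]: (3.87+6.88)/2 × 0.25 = 1.34375
  [0.5→2.5]: (6.88+14.45)/2 × 2 = 21.33
  [2.5→3]: (14.45+14.26)/2 × 0.5 = 7.1775
  [3→5]: (14.26+11.72)/2 × 2 = 25.98
  [5→11]: (11.72+4.88)/2 × 6 = 49.8
  [11→13]: (4.88+3.61)/2 × 2 = 8.49
  Sum = 114.605 µg/mL·h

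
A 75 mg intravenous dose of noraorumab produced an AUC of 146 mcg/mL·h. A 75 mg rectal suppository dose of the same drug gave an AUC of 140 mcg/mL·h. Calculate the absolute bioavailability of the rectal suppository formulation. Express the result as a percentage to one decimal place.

F = (AUC_ev / D_ev) / (AUC_iv / D_iv)
  = (140/75) / (146/75)
  = 1.86667 / 1.94667 = 0.9589
  = 95.89%

F = 95.9%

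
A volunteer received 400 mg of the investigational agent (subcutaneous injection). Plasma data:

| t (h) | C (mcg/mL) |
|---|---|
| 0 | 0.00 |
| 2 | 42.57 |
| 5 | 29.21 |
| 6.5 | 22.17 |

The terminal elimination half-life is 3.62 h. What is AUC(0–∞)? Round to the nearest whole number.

AUC = 305 mcg/mL·h

Trapezoidal AUC_0→6.5:
  [0→2]: (0.00+42.57)/2 × 2 = 42.57
  [2→5]: (42.57+29.21)/2 × 3 = 107.67
  [5→6.5]: (29.21+22.17)/2 × 1.5 = 38.535
  Sum = 188.775 mcg/mL·h
k_e = ln2 / t½ = 0.693147 / 3.62 = 0.1915 h^-1
Extrapolated tail: C_last / k_e = 22.17 / 0.1915 = 115.770
AUC_0→∞ = 188.775 + 115.770 = 304.545 mcg/mL·h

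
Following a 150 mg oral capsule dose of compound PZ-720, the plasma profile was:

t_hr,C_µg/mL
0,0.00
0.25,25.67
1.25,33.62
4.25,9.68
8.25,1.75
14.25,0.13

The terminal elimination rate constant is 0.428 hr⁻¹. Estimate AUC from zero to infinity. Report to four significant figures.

Trapezoidal AUC_0→14.25:
  [0→0.25]: (0.00+25.67)/2 × 0.25 = 3.20875
  [0.25→1.25]: (25.67+33.62)/2 × 1 = 29.645
  [1.25→4.25]: (33.62+9.68)/2 × 3 = 64.95
  [4.25→8.25]: (9.68+1.75)/2 × 4 = 22.86
  [8.25→14.25]: (1.75+0.13)/2 × 6 = 5.64
  Sum = 126.30375 µg/mL·hr
Extrapolated tail: C_last / k_e = 0.13 / 0.428 = 0.304
AUC_0→∞ = 126.30375 + 0.304 = 126.60775 µg/mL·hr

AUC = 126.6 µg/mL·hr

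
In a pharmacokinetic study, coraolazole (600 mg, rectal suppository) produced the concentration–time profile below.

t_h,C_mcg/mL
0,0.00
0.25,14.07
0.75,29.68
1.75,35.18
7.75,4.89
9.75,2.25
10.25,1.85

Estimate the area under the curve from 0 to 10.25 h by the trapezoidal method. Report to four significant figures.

Trapezoidal AUC_0→10.25:
  [0→0.25]: (0.00+14.07)/2 × 0.25 = 1.75875
  [0.25→0.75]: (14.07+29.68)/2 × 0.5 = 10.9375
  [0.75→1.75]: (29.68+35.18)/2 × 1 = 32.43
  [1.75→7.75]: (35.18+4.89)/2 × 6 = 120.21
  [7.75→9.75]: (4.89+2.25)/2 × 2 = 7.14
  [9.75→10.25]: (2.25+1.85)/2 × 0.5 = 1.025
  Sum = 173.50125 mcg/mL·h

AUC = 173.5 mcg/mL·h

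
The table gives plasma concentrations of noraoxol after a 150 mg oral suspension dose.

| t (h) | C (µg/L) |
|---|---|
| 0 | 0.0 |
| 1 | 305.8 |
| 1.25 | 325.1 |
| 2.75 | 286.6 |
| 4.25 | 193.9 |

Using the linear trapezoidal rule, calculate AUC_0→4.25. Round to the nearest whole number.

AUC = 1051 µg/L·h

Trapezoidal AUC_0→4.25:
  [0→1]: (0.0+305.8)/2 × 1 = 152.9
  [1→1.25]: (305.8+325.1)/2 × 0.25 = 78.8625
  [1.25→2.75]: (325.1+286.6)/2 × 1.5 = 458.775
  [2.75→4.25]: (286.6+193.9)/2 × 1.5 = 360.375
  Sum = 1050.9125 µg/L·h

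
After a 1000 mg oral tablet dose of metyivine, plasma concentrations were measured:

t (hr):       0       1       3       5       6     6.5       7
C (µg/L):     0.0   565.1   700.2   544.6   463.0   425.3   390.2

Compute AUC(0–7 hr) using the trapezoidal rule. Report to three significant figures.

AUC = 3720 µg/L·hr

Trapezoidal AUC_0→7:
  [0→1]: (0.0+565.1)/2 × 1 = 282.55
  [1→3]: (565.1+700.2)/2 × 2 = 1265.3
  [3→5]: (700.2+544.6)/2 × 2 = 1244.8
  [5→6]: (544.6+463.0)/2 × 1 = 503.8
  [6→6.5]: (463.0+425.3)/2 × 0.5 = 222.075
  [6.5→7]: (425.3+390.2)/2 × 0.5 = 203.875
  Sum = 3722.4 µg/L·hr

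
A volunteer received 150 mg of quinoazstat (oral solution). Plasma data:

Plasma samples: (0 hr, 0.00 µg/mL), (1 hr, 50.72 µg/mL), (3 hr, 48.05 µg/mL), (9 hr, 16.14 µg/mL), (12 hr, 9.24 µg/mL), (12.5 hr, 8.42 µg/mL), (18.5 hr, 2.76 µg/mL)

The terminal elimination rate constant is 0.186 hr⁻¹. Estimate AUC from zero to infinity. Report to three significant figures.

Trapezoidal AUC_0→18.5:
  [0→1]: (0.00+50.72)/2 × 1 = 25.36
  [1→3]: (50.72+48.05)/2 × 2 = 98.77
  [3→9]: (48.05+16.14)/2 × 6 = 192.57
  [9→12]: (16.14+9.24)/2 × 3 = 38.07
  [12→12.5]: (9.24+8.42)/2 × 0.5 = 4.415
  [12.5→18.5]: (8.42+2.76)/2 × 6 = 33.54
  Sum = 392.725 µg/mL·hr
Extrapolated tail: C_last / k_e = 2.76 / 0.186 = 14.839
AUC_0→∞ = 392.725 + 14.839 = 407.564 µg/mL·hr

AUC = 408 µg/mL·hr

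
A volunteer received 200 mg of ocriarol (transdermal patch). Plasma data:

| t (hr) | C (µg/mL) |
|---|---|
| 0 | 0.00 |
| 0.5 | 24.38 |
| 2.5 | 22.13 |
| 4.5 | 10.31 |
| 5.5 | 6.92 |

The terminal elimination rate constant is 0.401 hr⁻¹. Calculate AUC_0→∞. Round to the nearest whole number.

Trapezoidal AUC_0→5.5:
  [0→0.5]: (0.00+24.38)/2 × 0.5 = 6.095
  [0.5→2.5]: (24.38+22.13)/2 × 2 = 46.51
  [2.5→4.5]: (22.13+10.31)/2 × 2 = 32.44
  [4.5→5.5]: (10.31+6.92)/2 × 1 = 8.615
  Sum = 93.66 µg/mL·hr
Extrapolated tail: C_last / k_e = 6.92 / 0.401 = 17.257
AUC_0→∞ = 93.66 + 17.257 = 110.917 µg/mL·hr

AUC = 111 µg/mL·hr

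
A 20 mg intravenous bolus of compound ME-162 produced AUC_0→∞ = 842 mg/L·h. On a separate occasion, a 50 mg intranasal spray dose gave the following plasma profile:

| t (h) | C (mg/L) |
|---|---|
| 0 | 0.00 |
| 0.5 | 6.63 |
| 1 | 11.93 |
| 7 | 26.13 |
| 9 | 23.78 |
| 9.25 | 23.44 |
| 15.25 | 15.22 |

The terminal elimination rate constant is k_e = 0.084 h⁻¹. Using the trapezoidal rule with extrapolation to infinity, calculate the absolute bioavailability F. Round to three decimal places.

Trapezoidal AUC_0→15.25 (intranasal spray):
  [0→0.5]: (0.00+6.63)/2 × 0.5 = 1.6575
  [0.5→1]: (6.63+11.93)/2 × 0.5 = 4.64
  [1→7]: (11.93+26.13)/2 × 6 = 114.18
  [7→9]: (26.13+23.78)/2 × 2 = 49.91
  [9→9.25]: (23.78+23.44)/2 × 0.25 = 5.9025
  [9.25→15.25]: (23.44+15.22)/2 × 6 = 115.98
  Sum = 292.27 mg/L·h
Tail: C_last/k_e = 15.22/0.084 = 181.190
AUC_0→∞ (intranasal spray) = 292.27 + 181.190 = 473.46 mg/L·h
F = (AUC_ev/D_ev)/(AUC_iv/D_iv) = (473.46/50)/(842/20) = 9.4692/42.1 = 0.2249

F = 0.225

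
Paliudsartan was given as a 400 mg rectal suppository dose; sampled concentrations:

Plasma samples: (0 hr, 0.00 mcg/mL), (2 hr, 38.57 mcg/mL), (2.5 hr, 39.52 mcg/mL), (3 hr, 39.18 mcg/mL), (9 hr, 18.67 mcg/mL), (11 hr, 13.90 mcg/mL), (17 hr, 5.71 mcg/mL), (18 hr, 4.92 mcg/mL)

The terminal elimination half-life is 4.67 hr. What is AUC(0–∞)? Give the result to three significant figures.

Trapezoidal AUC_0→18:
  [0→2]: (0.00+38.57)/2 × 2 = 38.57
  [2→2.5]: (38.57+39.52)/2 × 0.5 = 19.5225
  [2.5→3]: (39.52+39.18)/2 × 0.5 = 19.675
  [3→9]: (39.18+18.67)/2 × 6 = 173.55
  [9→11]: (18.67+13.90)/2 × 2 = 32.57
  [11→17]: (13.90+5.71)/2 × 6 = 58.83
  [17→18]: (5.71+4.92)/2 × 1 = 5.315
  Sum = 348.0325 mcg/mL·hr
k_e = ln2 / t½ = 0.693147 / 4.67 = 0.1484 hr^-1
Extrapolated tail: C_last / k_e = 4.92 / 0.1484 = 33.154
AUC_0→∞ = 348.0325 + 33.154 = 381.1865 mcg/mL·hr

AUC = 381 mcg/mL·hr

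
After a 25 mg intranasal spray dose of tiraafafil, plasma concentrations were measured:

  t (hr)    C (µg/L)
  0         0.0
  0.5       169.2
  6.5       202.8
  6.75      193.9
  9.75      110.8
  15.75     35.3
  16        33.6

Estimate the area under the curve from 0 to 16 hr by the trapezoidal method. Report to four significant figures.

AUC = 2112 µg/L·hr

Trapezoidal AUC_0→16:
  [0→0.5]: (0.0+169.2)/2 × 0.5 = 42.3
  [0.5→6.5]: (169.2+202.8)/2 × 6 = 1116.0
  [6.5→6.75]: (202.8+193.9)/2 × 0.25 = 49.5875
  [6.75→9.75]: (193.9+110.8)/2 × 3 = 457.05
  [9.75→15.75]: (110.8+35.3)/2 × 6 = 438.3
  [15.75→16]: (35.3+33.6)/2 × 0.25 = 8.6125
  Sum = 2111.85 µg/L·hr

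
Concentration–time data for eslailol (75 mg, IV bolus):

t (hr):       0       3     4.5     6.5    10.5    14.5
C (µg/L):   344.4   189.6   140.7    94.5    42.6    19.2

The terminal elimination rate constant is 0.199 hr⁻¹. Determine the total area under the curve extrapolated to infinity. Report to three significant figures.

AUC = 1780 µg/L·hr

Trapezoidal AUC_0→14.5:
  [0→3]: (344.4+189.6)/2 × 3 = 801.0
  [3→4.5]: (189.6+140.7)/2 × 1.5 = 247.725
  [4.5→6.5]: (140.7+94.5)/2 × 2 = 235.2
  [6.5→10.5]: (94.5+42.6)/2 × 4 = 274.2
  [10.5→14.5]: (42.6+19.2)/2 × 4 = 123.6
  Sum = 1681.725 µg/L·hr
Extrapolated tail: C_last / k_e = 19.2 / 0.199 = 96.482
AUC_0→∞ = 1681.725 + 96.482 = 1778.207 µg/L·hr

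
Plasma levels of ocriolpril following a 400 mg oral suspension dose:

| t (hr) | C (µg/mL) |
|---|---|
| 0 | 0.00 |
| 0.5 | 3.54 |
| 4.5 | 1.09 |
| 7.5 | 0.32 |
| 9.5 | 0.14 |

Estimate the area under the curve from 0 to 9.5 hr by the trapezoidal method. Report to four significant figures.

AUC = 12.72 µg/mL·hr

Trapezoidal AUC_0→9.5:
  [0→0.5]: (0.00+3.54)/2 × 0.5 = 0.885
  [0.5→4.5]: (3.54+1.09)/2 × 4 = 9.26
  [4.5→7.5]: (1.09+0.32)/2 × 3 = 2.115
  [7.5→9.5]: (0.32+0.14)/2 × 2 = 0.46
  Sum = 12.72 µg/mL·hr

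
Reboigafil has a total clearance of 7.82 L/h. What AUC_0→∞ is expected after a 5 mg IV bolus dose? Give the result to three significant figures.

AUC = 0.639 mg/L·h

AUC_0→∞ = Dose_iv / CL
        = 5 / 7.82 = 0.639386 mg/L·h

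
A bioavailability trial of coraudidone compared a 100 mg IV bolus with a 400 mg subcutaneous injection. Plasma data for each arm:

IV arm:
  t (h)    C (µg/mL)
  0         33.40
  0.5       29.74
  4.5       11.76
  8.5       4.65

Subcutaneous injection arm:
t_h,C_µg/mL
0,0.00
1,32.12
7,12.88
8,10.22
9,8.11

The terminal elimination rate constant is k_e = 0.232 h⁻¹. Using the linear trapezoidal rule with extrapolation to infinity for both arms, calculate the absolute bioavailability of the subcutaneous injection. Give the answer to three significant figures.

Trapezoidal AUC_0→8.5 (IV):
  [0→0.5]: (33.40+29.74)/2 × 0.5 = 15.785
  [0.5→4.5]: (29.74+11.76)/2 × 4 = 83.0
  [4.5→8.5]: (11.76+4.65)/2 × 4 = 32.82
  Sum = 131.605 µg/mL·h
IV tail: 4.65/0.232 = 20.043; AUC_iv,0→∞ = 131.605 + 20.043 = 151.648 µg/mL·h
Trapezoidal AUC_0→9 (subcutaneous injection):
  [0→1]: (0.00+32.12)/2 × 1 = 16.06
  [1→7]: (32.12+12.88)/2 × 6 = 135.0
  [7→8]: (12.88+10.22)/2 × 1 = 11.55
  [8→9]: (10.22+8.11)/2 × 1 = 9.165
  Sum = 171.775 µg/mL·h
subcutaneous injection tail: 8.11/0.232 = 34.957; AUC_ev,0→∞ = 171.775 + 34.957 = 206.732 µg/mL·h
F = (AUC_ev/D_ev)/(AUC_iv/D_iv) = (206.732/400)/(151.648/100) = 0.51683/1.51648 = 0.3408

F = 0.341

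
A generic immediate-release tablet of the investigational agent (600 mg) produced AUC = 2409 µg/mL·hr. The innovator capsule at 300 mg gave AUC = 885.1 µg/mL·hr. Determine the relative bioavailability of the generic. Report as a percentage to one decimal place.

F_rel = (AUC_test/D_test) / (AUC_ref/D_ref)
      = (2409/600) / (885.1/300)
      = 4.015 / 2.95033 = 1.3609 = 136.09%

F_rel = 136.1%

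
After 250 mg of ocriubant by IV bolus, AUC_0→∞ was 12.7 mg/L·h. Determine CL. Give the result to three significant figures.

CL = 19.7 L/h

CL = Dose_iv / AUC_0→∞
   = 250 / 12.7 = 19.685 L/h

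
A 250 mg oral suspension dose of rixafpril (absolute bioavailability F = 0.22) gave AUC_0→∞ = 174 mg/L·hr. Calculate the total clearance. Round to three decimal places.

CL = 0.316 L/hr

CL = F × Dose / AUC_0→∞
   = 0.22 × 250 / 174 = 0.316092 L/hr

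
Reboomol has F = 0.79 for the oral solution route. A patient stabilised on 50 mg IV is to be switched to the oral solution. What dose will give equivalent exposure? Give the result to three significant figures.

For equal systemic exposure: F × D_ev = D_iv
D_ev = D_iv / F = 50 / 0.79 = 63.2911 mg

D_oral = 63.3 mg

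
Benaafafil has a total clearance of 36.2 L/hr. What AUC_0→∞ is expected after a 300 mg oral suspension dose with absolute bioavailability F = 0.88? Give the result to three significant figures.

AUC = 7.29 mg/L·hr

AUC_0→∞ = F × Dose / CL
        = 0.88 × 300 / 36.2 = 7.29282 mg/L·hr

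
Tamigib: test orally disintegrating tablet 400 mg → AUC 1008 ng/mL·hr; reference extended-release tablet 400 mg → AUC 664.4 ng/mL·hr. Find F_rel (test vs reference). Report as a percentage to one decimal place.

F_rel = 151.7%

F_rel = (AUC_test/D_test) / (AUC_ref/D_ref)
      = (1008/400) / (664.4/400)
      = 2.52 / 1.661 = 1.5172 = 151.72%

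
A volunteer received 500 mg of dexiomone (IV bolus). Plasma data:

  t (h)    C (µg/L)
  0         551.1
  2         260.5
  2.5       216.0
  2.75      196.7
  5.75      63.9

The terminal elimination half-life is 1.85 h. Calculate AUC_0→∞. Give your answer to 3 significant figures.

Trapezoidal AUC_0→5.75:
  [0→2]: (551.1+260.5)/2 × 2 = 811.6
  [2→2.5]: (260.5+216.0)/2 × 0.5 = 119.125
  [2.5→2.75]: (216.0+196.7)/2 × 0.25 = 51.5875
  [2.75→5.75]: (196.7+63.9)/2 × 3 = 390.9
  Sum = 1373.2125 µg/L·h
k_e = ln2 / t½ = 0.693147 / 1.85 = 0.3747 h^-1
Extrapolated tail: C_last / k_e = 63.9 / 0.3747 = 170.536
AUC_0→∞ = 1373.2125 + 170.536 = 1543.7485 µg/L·h

AUC = 1540 µg/L·h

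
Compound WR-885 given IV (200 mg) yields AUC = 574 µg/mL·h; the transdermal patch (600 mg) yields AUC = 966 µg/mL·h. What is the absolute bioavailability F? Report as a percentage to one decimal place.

F = 56.1%

F = (AUC_ev / D_ev) / (AUC_iv / D_iv)
  = (966/600) / (574/200)
  = 1.61 / 2.87 = 0.5610
  = 56.10%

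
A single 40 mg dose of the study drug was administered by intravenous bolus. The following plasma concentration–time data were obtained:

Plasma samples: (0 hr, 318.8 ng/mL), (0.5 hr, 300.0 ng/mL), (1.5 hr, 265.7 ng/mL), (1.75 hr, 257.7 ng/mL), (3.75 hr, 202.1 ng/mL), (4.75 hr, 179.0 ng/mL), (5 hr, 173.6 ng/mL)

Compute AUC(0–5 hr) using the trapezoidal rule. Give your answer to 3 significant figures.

Trapezoidal AUC_0→5:
  [0→0.5]: (318.8+300.0)/2 × 0.5 = 154.7
  [0.5→1.5]: (300.0+265.7)/2 × 1 = 282.85
  [1.5→1.75]: (265.7+257.7)/2 × 0.25 = 65.425
  [1.75→3.75]: (257.7+202.1)/2 × 2 = 459.8
  [3.75→4.75]: (202.1+179.0)/2 × 1 = 190.55
  [4.75→5]: (179.0+173.6)/2 × 0.25 = 44.075
  Sum = 1197.4 ng/mL·hr

AUC = 1200 ng/mL·hr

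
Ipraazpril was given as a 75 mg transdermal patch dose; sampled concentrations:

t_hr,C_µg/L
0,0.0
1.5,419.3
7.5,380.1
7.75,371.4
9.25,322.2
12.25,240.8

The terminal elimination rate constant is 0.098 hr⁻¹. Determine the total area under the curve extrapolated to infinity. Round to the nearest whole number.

Trapezoidal AUC_0→12.25:
  [0→1.5]: (0.0+419.3)/2 × 1.5 = 314.475
  [1.5→7.5]: (419.3+380.1)/2 × 6 = 2398.2
  [7.5→7.75]: (380.1+371.4)/2 × 0.25 = 93.9375
  [7.75→9.25]: (371.4+322.2)/2 × 1.5 = 520.2
  [9.25→12.25]: (322.2+240.8)/2 × 3 = 844.5
  Sum = 4171.3125 µg/L·hr
Extrapolated tail: C_last / k_e = 240.8 / 0.098 = 2457.143
AUC_0→∞ = 4171.3125 + 2457.143 = 6628.4555 µg/L·hr

AUC = 6628 µg/L·hr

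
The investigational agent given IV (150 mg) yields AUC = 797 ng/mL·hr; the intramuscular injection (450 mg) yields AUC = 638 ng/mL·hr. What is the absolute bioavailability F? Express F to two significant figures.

F = 0.27

F = (AUC_ev / D_ev) / (AUC_iv / D_iv)
  = (638/450) / (797/150)
  = 1.41778 / 5.31333 = 0.2668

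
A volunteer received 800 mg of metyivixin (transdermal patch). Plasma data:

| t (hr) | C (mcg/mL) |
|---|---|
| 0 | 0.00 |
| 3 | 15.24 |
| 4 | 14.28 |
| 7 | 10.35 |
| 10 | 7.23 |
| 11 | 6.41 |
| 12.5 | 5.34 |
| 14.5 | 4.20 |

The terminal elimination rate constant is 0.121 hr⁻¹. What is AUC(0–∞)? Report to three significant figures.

Trapezoidal AUC_0→14.5:
  [0→3]: (0.00+15.24)/2 × 3 = 22.86
  [3→4]: (15.24+14.28)/2 × 1 = 14.76
  [4→7]: (14.28+10.35)/2 × 3 = 36.945
  [7→10]: (10.35+7.23)/2 × 3 = 26.37
  [10→11]: (7.23+6.41)/2 × 1 = 6.82
  [11→12.5]: (6.41+5.34)/2 × 1.5 = 8.8125
  [12.5→14.5]: (5.34+4.20)/2 × 2 = 9.54
  Sum = 126.1075 mcg/mL·hr
Extrapolated tail: C_last / k_e = 4.20 / 0.121 = 34.711
AUC_0→∞ = 126.1075 + 34.711 = 160.8185 mcg/mL·hr

AUC = 161 mcg/mL·hr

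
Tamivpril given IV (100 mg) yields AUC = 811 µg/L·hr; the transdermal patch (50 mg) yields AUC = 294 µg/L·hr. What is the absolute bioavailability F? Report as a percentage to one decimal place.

F = 72.5%

F = (AUC_ev / D_ev) / (AUC_iv / D_iv)
  = (294/50) / (811/100)
  = 5.88 / 8.11 = 0.7250
  = 72.50%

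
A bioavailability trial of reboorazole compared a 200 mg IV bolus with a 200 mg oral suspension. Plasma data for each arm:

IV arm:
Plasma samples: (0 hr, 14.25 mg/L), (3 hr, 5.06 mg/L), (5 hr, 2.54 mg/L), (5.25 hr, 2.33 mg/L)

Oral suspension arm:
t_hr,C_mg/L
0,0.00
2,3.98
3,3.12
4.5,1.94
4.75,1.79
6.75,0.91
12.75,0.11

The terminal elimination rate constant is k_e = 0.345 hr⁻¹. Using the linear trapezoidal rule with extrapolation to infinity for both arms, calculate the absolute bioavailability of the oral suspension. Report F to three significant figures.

F = 0.407

Trapezoidal AUC_0→5.25 (IV):
  [0→3]: (14.25+5.06)/2 × 3 = 28.965
  [3→5]: (5.06+2.54)/2 × 2 = 7.6
  [5→5.25]: (2.54+2.33)/2 × 0.25 = 0.60875
  Sum = 37.17375 mg/L·hr
IV tail: 2.33/0.345 = 6.754; AUC_iv,0→∞ = 37.17375 + 6.754 = 43.92775 mg/L·hr
Trapezoidal AUC_0→12.75 (oral suspension):
  [0→2]: (0.00+3.98)/2 × 2 = 3.98
  [2→3]: (3.98+3.12)/2 × 1 = 3.55
  [3→4.5]: (3.12+1.94)/2 × 1.5 = 3.795
  [4.5→4.75]: (1.94+1.79)/2 × 0.25 = 0.46625
  [4.75→6.75]: (1.79+0.91)/2 × 2 = 2.7
  [6.75→12.75]: (0.91+0.11)/2 × 6 = 3.06
  Sum = 17.55125 mg/L·hr
oral suspension tail: 0.11/0.345 = 0.319; AUC_ev,0→∞ = 17.55125 + 0.319 = 17.87025 mg/L·hr
F = (AUC_ev/D_ev)/(AUC_iv/D_iv) = (17.87025/200)/(43.92775/200) = 0.08935125/0.21963875 = 0.4068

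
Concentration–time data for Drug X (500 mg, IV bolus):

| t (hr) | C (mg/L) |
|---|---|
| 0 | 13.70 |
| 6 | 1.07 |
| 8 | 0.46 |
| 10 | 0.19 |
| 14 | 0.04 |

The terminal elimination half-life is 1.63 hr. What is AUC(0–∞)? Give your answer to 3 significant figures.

Trapezoidal AUC_0→14:
  [0→6]: (13.70+1.07)/2 × 6 = 44.31
  [6→8]: (1.07+0.46)/2 × 2 = 1.53
  [8→10]: (0.46+0.19)/2 × 2 = 0.65
  [10→14]: (0.19+0.04)/2 × 4 = 0.46
  Sum = 46.95 mg/L·hr
k_e = ln2 / t½ = 0.693147 / 1.63 = 0.4252 hr^-1
Extrapolated tail: C_last / k_e = 0.04 / 0.4252 = 0.094
AUC_0→∞ = 46.95 + 0.094 = 47.044 mg/L·hr

AUC = 47.0 mg/L·hr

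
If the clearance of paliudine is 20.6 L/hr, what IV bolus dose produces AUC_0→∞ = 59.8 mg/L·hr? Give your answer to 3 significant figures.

Dose_iv = CL × AUC_0→∞
     = 20.6 × 59.8 = 1231.88 mg

Dose = 1230 mg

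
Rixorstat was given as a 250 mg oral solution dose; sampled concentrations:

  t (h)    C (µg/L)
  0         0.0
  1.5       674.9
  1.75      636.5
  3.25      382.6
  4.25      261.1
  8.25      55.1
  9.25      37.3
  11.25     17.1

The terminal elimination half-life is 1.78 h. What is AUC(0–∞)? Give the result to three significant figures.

Trapezoidal AUC_0→11.25:
  [0→1.5]: (0.0+674.9)/2 × 1.5 = 506.175
  [1.5→1.75]: (674.9+636.5)/2 × 0.25 = 163.925
  [1.75→3.25]: (636.5+382.6)/2 × 1.5 = 764.325
  [3.25→4.25]: (382.6+261.1)/2 × 1 = 321.85
  [4.25→8.25]: (261.1+55.1)/2 × 4 = 632.4
  [8.25→9.25]: (55.1+37.3)/2 × 1 = 46.2
  [9.25→11.25]: (37.3+17.1)/2 × 2 = 54.4
  Sum = 2489.275 µg/L·h
k_e = ln2 / t½ = 0.693147 / 1.78 = 0.3894 h^-1
Extrapolated tail: C_last / k_e = 17.1 / 0.3894 = 43.914
AUC_0→∞ = 2489.275 + 43.914 = 2533.189 µg/L·h

AUC = 2530 µg/L·h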